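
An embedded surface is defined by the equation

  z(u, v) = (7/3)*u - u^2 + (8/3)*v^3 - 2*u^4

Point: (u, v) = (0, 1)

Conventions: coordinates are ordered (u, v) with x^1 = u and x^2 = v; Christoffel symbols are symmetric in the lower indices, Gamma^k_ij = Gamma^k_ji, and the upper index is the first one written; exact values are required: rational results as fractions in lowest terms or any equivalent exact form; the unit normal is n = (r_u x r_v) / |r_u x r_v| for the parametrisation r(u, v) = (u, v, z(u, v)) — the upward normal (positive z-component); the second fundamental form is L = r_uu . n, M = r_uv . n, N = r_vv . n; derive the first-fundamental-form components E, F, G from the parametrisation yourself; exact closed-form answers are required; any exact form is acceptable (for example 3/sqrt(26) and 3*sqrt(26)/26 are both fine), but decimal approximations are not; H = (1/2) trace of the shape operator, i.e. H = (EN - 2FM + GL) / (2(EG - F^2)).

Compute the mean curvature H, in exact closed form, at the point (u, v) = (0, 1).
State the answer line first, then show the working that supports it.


Answer: H = -363*sqrt(634)/401956

z_u = 7/3, z_v = 8, z_uu = -2, z_uv = 0, z_vv = 16
E = 58/9, F = 56/3, G = 65; answer radicand W^2 = 634/9
unnormalised second-form numerators: l = -2, m = 0, n = 16; L = l/sqrt(634/9), and similarly M = m/sqrt(W^2), N = n/sqrt(W^2)
H = (E*n - 2*F*m + G*l) / (2*(EG - F^2)*sqrt(W^2)); E*n - 2*F*m + G*l = -242/9, EG - F^2 = 634/9, so H = (-121/634)/sqrt(634/9)


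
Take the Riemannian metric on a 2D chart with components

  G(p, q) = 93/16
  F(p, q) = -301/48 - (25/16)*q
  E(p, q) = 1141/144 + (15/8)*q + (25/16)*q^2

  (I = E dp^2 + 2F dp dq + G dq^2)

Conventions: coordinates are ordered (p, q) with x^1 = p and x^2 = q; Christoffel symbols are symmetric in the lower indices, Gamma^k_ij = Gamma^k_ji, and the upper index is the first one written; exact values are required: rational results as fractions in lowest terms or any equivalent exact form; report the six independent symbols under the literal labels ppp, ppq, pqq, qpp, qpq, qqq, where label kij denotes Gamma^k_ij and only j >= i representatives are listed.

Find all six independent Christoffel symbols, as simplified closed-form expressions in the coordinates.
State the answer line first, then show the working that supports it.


Answer: Gamma_ppp = (-5625*q^2 - 25950*q - 13545)/(15300*q^2 - 20040*q + 15512), Gamma_ppq = (20925*q + 12555)/(15300*q^2 - 20040*q + 15512), Gamma_pqq = -20925/(15300*q^2 - 20040*q + 15512), Gamma_qpp = (-5625*q^3 - 10125*q^2 - 32575*q - 17115)/(15300*q^2 - 20040*q + 15512), Gamma_qpq = (5625*q^2 + 25950*q + 13545)/(15300*q^2 - 20040*q + 15512), Gamma_qqq = (-5625*q - 22575)/(15300*q^2 - 20040*q + 15512)

E = 1141/144 + (15/8)*q + (25/16)*q^2; F = -301/48 - (25/16)*q; G = 93/16
Gamma^k_ij = (1/2) g^{kl} (d_i g_jl + d_j g_il - d_l g_ij), with g^inv = (1/(EG-F^2)) [[G, -F], [-F, E]]
first partials: E_p = 0, E_q = 15/8 + (25/8)*q, F_p = 0, F_q = -25/16, G_p = 0, G_q = 0
D = EG - F^2 = 1939/288 - (835/96)*q + (425/64)*q^2
expanded: Gamma^p_pp = (G E_p - 2F F_p + F E_q)/(2D), Gamma^p_pq = (G E_q - F G_p)/(2D), Gamma^p_qq = (2G F_q - G G_p - F G_q)/(2D), Gamma^q_pp = (2E F_p - E E_q - F E_p)/(2D), Gamma^q_pq = (E G_p - F E_q)/(2D), Gamma^q_qq = (E G_q - 2F F_q + F G_p)/(2D); substitute and cancel common factors


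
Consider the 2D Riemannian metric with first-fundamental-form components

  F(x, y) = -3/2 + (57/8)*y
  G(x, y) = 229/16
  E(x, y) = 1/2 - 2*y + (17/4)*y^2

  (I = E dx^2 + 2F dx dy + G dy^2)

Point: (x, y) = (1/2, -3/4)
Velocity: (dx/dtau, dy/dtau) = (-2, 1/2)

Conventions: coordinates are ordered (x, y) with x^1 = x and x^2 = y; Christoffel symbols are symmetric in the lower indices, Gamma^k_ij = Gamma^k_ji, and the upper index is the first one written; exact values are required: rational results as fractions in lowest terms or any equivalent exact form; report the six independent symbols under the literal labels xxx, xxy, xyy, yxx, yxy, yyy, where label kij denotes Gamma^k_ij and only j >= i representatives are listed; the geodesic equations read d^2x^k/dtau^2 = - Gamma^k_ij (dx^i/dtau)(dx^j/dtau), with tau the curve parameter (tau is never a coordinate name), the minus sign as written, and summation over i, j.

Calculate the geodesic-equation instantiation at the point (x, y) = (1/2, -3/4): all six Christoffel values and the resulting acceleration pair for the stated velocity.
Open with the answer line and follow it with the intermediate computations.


Answer: Gamma_xxx = 14673/8194, Gamma_xxy = -15343/4097, Gamma_xyy = 26106/4097, Gamma_yxx = 18827/16388, Gamma_yxy = -14673/8194, Gamma_yyy = 12483/4097; accelerations (d^2x/dtau^2, d^2y/dtau^2) = (-133117/8194, -146483/16388)

E = 281/64, F = -219/32, G = 229/16 at the point
E_x = 0, E_y = -67/8, F_x = 0, F_y = 57/8, G_x = 0, G_y = 0
EG - F^2 = 4097/256;  g^inv = (256/4097) * [[229/16, 219/32], [219/32, 281/64]]
first-kind symbols [ij,l] = (1/2)(d_i g_jl + d_j g_il - d_l g_ij): [xx,x] = E_x/2 = 0, [xx,y] = F_x - E_y/2 = 67/16, [xy,x] = E_y/2 = -67/16, [xy,y] = G_x/2 = 0, [yy,x] = F_y - G_x/2 = 57/8, [yy,y] = G_y/2 = 0
Gamma^x_ij = (G*[ij,x] - F*[ij,y])/(EG - F^2), Gamma^y_ij = (E*[ij,y] - F*[ij,x])/(EG - F^2)
Gamma_xxx = 14673/8194, Gamma_xxy = -15343/4097, Gamma_xyy = 26106/4097, Gamma_yxx = 18827/16388, Gamma_yxy = -14673/8194, Gamma_yyy = 12483/4097
d^2x/dtau^2 = -(Gamma_xxx*(-2)^2 + 2*Gamma_xxy*(-2)*(1/2) + Gamma_xyy*(1/2)^2) = -133117/8194
d^2y/dtau^2 = -(Gamma_yxx*(-2)^2 + 2*Gamma_yxy*(-2)*(1/2) + Gamma_yyy*(1/2)^2) = -146483/16388


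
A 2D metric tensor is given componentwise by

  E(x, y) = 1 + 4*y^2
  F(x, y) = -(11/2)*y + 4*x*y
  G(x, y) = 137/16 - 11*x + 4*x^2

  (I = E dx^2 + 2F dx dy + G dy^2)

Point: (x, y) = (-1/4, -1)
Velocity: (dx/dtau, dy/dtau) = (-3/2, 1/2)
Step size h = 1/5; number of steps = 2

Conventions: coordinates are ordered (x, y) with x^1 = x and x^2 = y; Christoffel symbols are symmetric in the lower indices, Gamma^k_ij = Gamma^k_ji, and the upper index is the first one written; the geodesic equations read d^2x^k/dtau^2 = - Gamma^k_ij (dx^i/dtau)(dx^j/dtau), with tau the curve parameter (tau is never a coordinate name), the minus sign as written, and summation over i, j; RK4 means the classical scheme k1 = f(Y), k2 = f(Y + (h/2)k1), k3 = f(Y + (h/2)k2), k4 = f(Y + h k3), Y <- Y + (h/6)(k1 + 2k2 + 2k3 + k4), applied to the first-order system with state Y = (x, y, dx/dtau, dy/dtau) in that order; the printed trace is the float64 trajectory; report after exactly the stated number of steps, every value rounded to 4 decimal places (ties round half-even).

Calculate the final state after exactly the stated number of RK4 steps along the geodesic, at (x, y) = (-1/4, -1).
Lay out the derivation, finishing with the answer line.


f(Y) = (dx/dtau, dy/dtau, -Gamma^x_ij Y'^i Y'^j, -Gamma^y_ij Y'^i Y'^j) with the Gammas evaluated at the stage position; h = 0.200000; intermediate values shown to 6 dp
step 0: x = -0.2500, y = -1.0000, dx/dtau = -1.5000, dy/dtau = 0.5000
step 1:
  k1: at (x, y) = (-0.250000, -1.000000), (dx/dtau, dy/dtau) = (-1.500000, 0.500000); Gamma_xxx = 0.000000, Gamma_xxy = -0.257028, Gamma_xyy = 0.000000, Gamma_yxx = 0.000000, Gamma_yxy = -0.417671, Gamma_yyy = 0.000000; k1 = (-1.500000, 0.500000, -0.385542, -0.626506)
  k2: at (x, y) = (-0.400000, -0.950000), (dx/dtau, dy/dtau) = (-1.538554, 0.437349); Gamma_xxx = 0.000000, Gamma_xxy = -0.220770, Gamma_xyy = 0.000000, Gamma_yxx = 0.000000, Gamma_yxy = -0.412491, Gamma_yyy = 0.000000; k2 = (-1.538554, 0.437349, -0.297106, -0.555119)
  k3: at (x, y) = (-0.403855, -0.956265), (dx/dtau, dy/dtau) = (-1.529711, 0.444488); Gamma_xxx = 0.000000, Gamma_xxy = -0.220909, Gamma_xyy = 0.000000, Gamma_yxx = 0.000000, Gamma_yxy = -0.410938, Gamma_yyy = 0.000000; k3 = (-1.529711, 0.444488, -0.300409, -0.558825)
  k4: at (x, y) = (-0.555942, -0.911102), (dx/dtau, dy/dtau) = (-1.560082, 0.388235); Gamma_xxx = 0.000000, Gamma_xxy = -0.189472, Gamma_xyy = 0.000000, Gamma_yxx = 0.000000, Gamma_yxy = -0.401556, Gamma_yyy = 0.000000; k4 = (-1.560082, 0.388235, -0.229518, -0.486428)
  Y <- Y + (h/6)(k1 + 2k2 + 2k3 + k4): x = -0.5566, y = -0.9116, dx/dtau = -1.5603, dy/dtau = 0.3886
step 2:
  k1: at (x, y) = (-0.556554, -0.911603), (dx/dtau, dy/dtau) = (-1.560336, 0.388639); Gamma_xxx = 0.000000, Gamma_xxy = -0.189447, Gamma_xyy = 0.000000, Gamma_yxx = 0.000000, Gamma_yxy = -0.401410, Gamma_yyy = 0.000000; k1 = (-1.560336, 0.388639, -0.229764, -0.486837)
  k2: at (x, y) = (-0.712587, -0.872739), (dx/dtau, dy/dtau) = (-1.583313, 0.339956); Gamma_xxx = 0.000000, Gamma_xxy = -0.162530, Gamma_xyy = 0.000000, Gamma_yxx = 0.000000, Gamma_yxy = -0.388772, Gamma_yyy = 0.000000; k2 = (-1.583313, 0.339956, -0.174966, -0.418518)
  k3: at (x, y) = (-0.714885, -0.877607), (dx/dtau, dy/dtau) = (-1.577833, 0.346788); Gamma_xxx = 0.000000, Gamma_xxy = -0.162887, Gamma_xyy = 0.000000, Gamma_yxx = 0.000000, Gamma_yxy = -0.387891, Gamma_yyy = 0.000000; k3 = (-1.577833, 0.346788, -0.178255, -0.424487)
  k4: at (x, y) = (-0.872120, -0.842245), (dx/dtau, dy/dtau) = (-1.595987, 0.303742); Gamma_xxx = 0.000000, Gamma_xxy = -0.140166, Gamma_xyy = 0.000000, Gamma_yxx = 0.000000, Gamma_yxy = -0.373964, Gamma_yyy = 0.000000; k4 = (-1.595987, 0.303742, -0.135896, -0.362571)
  Y <- Y + (h/6)(k1 + 2k2 + 2k3 + k4): x = -0.8725, y = -0.8427, dx/dtau = -1.5961, dy/dtau = 0.3041

Answer: x = -0.8725, y = -0.8427, dx/dtau = -1.5961, dy/dtau = 0.3041


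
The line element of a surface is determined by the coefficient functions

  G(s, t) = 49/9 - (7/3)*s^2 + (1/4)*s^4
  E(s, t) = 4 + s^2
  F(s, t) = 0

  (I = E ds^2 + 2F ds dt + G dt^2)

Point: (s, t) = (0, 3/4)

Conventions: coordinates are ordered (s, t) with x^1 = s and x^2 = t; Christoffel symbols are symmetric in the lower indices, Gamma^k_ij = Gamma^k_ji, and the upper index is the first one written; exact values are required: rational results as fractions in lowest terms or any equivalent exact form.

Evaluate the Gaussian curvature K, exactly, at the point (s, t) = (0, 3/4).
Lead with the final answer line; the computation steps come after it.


Answer: K = 3/28

E = 4, F = 0, G = 49/9, EG - F^2 = 196/9 at the point
E_s = 0, E_t = 0, F_s = 0, F_t = 0, G_s = 0, G_t = 0
E_tt = 0, F_st = 0, G_ss = -14/3
Using the Brioschi determinant formula for K from the metric derivatives:
M1 = [[-E_tt/2 + F_st - G_ss/2, E_s/2, F_s - E_t/2], [F_t - G_s/2, E, F], [G_t/2, F, G]] = [[7/3, 0, 0], [0, 4, 0], [0, 0, 49/9]]; det M1 = 1372/27
M2 = [[0, E_t/2, G_s/2], [E_t/2, E, F], [G_s/2, F, G]] = [[0, 0, 0], [0, 4, 0], [0, 0, 49/9]]; det M2 = 0
det M1 - det M2 = 1372/27; K = 1372/27 / (196/9)^2 = 3/28


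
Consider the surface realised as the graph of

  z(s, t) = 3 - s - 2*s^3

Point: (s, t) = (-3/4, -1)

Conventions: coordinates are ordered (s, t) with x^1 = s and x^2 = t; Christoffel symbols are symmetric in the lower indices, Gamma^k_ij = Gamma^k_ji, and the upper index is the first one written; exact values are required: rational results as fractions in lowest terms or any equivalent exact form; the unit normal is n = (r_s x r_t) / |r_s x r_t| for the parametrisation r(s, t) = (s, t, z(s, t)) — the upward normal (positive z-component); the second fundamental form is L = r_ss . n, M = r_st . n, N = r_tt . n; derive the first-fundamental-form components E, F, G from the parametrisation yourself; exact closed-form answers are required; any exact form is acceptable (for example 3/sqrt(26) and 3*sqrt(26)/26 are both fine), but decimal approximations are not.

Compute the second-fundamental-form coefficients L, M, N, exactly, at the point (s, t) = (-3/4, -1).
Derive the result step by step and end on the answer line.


z_s = -35/8, z_t = 0, z_ss = 9, z_st = 0, z_tt = 0
E = 1289/64, F = 0, G = 1; answer radicand W^2 = 1289/64
unnormalised second-form numerators: l = 9, m = 0, n = 0; L = l/sqrt(1289/64), and similarly M = m/sqrt(W^2), N = n/sqrt(W^2)

Answer: L = 72*sqrt(1289)/1289, M = 0, N = 0


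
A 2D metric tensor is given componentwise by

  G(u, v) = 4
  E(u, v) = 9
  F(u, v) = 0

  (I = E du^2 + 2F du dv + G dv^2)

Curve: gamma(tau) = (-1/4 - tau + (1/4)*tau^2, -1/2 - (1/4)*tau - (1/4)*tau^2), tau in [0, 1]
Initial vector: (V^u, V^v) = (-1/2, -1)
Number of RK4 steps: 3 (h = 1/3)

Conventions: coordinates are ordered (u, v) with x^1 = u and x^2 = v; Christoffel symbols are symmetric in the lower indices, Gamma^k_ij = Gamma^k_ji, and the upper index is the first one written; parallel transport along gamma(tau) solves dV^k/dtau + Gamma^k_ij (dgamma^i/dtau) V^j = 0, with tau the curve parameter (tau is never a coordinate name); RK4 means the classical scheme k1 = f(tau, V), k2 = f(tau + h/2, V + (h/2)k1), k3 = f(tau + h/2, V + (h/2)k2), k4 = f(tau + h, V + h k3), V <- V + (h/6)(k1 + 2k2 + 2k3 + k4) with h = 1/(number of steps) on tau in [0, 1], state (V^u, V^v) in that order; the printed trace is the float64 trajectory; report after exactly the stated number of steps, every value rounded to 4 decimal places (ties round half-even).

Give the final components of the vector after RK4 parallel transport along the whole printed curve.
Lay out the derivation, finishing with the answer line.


gamma'(tau) = (-1 + (1/2)*tau, -1/4 - (1/2)*tau); f(tau, V)^k = -Gamma^k_ij(gamma(tau)) gamma'^i(tau) V^j; h = 1/3; intermediate values shown to 6 dp
curve data and Christoffel symbols at the stage parameters:
  tau = 0.000000: gamma = (-0.250000, -0.500000), gamma' = (-1.000000, -0.250000); Gamma_uuu = 0.000000, Gamma_uuv = 0.000000, Gamma_uvv = 0.000000, Gamma_vuu = 0.000000, Gamma_vuv = 0.000000, Gamma_vvv = 0.000000
  tau = 0.166667: gamma = (-0.409722, -0.548611), gamma' = (-0.916667, -0.333333); Gamma_uuu = 0.000000, Gamma_uuv = 0.000000, Gamma_uvv = 0.000000, Gamma_vuu = 0.000000, Gamma_vuv = 0.000000, Gamma_vvv = 0.000000
  tau = 0.333333: gamma = (-0.555556, -0.611111), gamma' = (-0.833333, -0.416667); Gamma_uuu = 0.000000, Gamma_uuv = 0.000000, Gamma_uvv = 0.000000, Gamma_vuu = 0.000000, Gamma_vuv = 0.000000, Gamma_vvv = 0.000000
  tau = 0.500000: gamma = (-0.687500, -0.687500), gamma' = (-0.750000, -0.500000); Gamma_uuu = 0.000000, Gamma_uuv = 0.000000, Gamma_uvv = 0.000000, Gamma_vuu = 0.000000, Gamma_vuv = 0.000000, Gamma_vvv = 0.000000
  tau = 0.666667: gamma = (-0.805556, -0.777778), gamma' = (-0.666667, -0.583333); Gamma_uuu = 0.000000, Gamma_uuv = 0.000000, Gamma_uvv = 0.000000, Gamma_vuu = 0.000000, Gamma_vuv = 0.000000, Gamma_vvv = 0.000000
  tau = 0.833333: gamma = (-0.909722, -0.881944), gamma' = (-0.583333, -0.666667); Gamma_uuu = 0.000000, Gamma_uuv = 0.000000, Gamma_uvv = 0.000000, Gamma_vuu = 0.000000, Gamma_vuv = 0.000000, Gamma_vvv = 0.000000
  tau = 1.000000: gamma = (-1.000000, -1.000000), gamma' = (-0.500000, -0.750000); Gamma_uuu = 0.000000, Gamma_uuv = 0.000000, Gamma_uvv = 0.000000, Gamma_vuu = 0.000000, Gamma_vuv = 0.000000, Gamma_vvv = 0.000000
step 0: V^u = -0.5000, V^v = -1.0000
step 1: k1 = (0.000000, 0.000000), k2 = (0.000000, 0.000000), k3 = (0.000000, 0.000000), k4 = (0.000000, 0.000000); V <- V + (h/6)(k1 + 2k2 + 2k3 + k4): V^u = -0.5000, V^v = -1.0000
step 2: k1 = (0.000000, 0.000000), k2 = (0.000000, 0.000000), k3 = (0.000000, 0.000000), k4 = (0.000000, 0.000000); V <- V + (h/6)(k1 + 2k2 + 2k3 + k4): V^u = -0.5000, V^v = -1.0000
step 3: k1 = (0.000000, 0.000000), k2 = (0.000000, 0.000000), k3 = (0.000000, 0.000000), k4 = (0.000000, 0.000000); V <- V + (h/6)(k1 + 2k2 + 2k3 + k4): V^u = -0.5000, V^v = -1.0000

Answer: V^u = -0.5000, V^v = -1.0000


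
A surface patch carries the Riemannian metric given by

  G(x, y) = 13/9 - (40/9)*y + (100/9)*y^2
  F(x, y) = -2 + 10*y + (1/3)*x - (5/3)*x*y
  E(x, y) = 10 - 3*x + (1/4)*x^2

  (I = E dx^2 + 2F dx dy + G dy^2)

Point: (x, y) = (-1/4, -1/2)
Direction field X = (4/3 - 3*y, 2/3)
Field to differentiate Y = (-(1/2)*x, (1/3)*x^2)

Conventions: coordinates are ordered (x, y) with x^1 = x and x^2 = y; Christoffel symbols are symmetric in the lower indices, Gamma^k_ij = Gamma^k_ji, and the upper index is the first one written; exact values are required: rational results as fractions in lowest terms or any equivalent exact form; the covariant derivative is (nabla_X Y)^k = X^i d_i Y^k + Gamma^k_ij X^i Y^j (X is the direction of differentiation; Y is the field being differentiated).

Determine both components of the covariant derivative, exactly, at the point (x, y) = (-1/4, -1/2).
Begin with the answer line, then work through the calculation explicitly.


Answer: (nabla_X Y)^x = -80777/56022, (nabla_X Y)^y = -152401/336132

E = 689/64, F = -175/24, G = 58/9 at the point
E_x = -25/8, E_y = 0, F_x = 7/6, F_y = 125/12, G_x = 0, G_y = -140/9
EG - F^2 = 9337/576;  g^inv = (576/9337) * [[58/9, 175/24], [175/24, 689/64]]
first-kind symbols [ij,l] = (1/2)(d_i g_jl + d_j g_il - d_l g_ij): [xx,x] = E_x/2 = -25/16, [xx,y] = F_x - E_y/2 = 7/6, [xy,x] = E_y/2 = 0, [xy,y] = G_x/2 = 0, [yy,x] = F_y - G_x/2 = 125/12, [yy,y] = G_y/2 = -70/9
Gamma^x_ij = (G*[ij,x] - F*[ij,y])/(EG - F^2), Gamma^y_ij = (E*[ij,y] - F*[ij,x])/(EG - F^2)
Gamma_xxx = -900/9337, Gamma_xxy = 0, Gamma_xyy = 6000/9337, Gamma_yxx = 672/9337, Gamma_yxy = 0, Gamma_yyy = -4480/9337
X = (17/6, 2/3), Y = (1/8, 1/48) at the point


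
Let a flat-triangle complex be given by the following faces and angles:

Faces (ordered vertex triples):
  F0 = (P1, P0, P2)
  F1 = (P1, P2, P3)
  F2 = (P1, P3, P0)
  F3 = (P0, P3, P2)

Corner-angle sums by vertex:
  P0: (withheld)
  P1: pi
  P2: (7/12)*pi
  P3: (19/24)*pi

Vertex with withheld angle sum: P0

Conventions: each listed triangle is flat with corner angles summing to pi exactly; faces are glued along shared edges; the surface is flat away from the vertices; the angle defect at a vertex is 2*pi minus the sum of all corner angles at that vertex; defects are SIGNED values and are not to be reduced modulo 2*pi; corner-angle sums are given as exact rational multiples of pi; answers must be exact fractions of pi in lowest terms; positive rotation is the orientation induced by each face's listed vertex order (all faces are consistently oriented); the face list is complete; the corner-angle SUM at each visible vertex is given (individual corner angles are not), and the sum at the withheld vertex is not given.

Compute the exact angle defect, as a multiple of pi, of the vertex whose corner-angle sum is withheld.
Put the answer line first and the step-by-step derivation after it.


Answer: defect(P0) = (3/8)*pi

V = 4, E = 6, F = 4; chi = V - E + F = 2
Gauss-Bonnet: total defect = 2*pi*chi = 4*pi; visible defects sum to (29/8)*pi


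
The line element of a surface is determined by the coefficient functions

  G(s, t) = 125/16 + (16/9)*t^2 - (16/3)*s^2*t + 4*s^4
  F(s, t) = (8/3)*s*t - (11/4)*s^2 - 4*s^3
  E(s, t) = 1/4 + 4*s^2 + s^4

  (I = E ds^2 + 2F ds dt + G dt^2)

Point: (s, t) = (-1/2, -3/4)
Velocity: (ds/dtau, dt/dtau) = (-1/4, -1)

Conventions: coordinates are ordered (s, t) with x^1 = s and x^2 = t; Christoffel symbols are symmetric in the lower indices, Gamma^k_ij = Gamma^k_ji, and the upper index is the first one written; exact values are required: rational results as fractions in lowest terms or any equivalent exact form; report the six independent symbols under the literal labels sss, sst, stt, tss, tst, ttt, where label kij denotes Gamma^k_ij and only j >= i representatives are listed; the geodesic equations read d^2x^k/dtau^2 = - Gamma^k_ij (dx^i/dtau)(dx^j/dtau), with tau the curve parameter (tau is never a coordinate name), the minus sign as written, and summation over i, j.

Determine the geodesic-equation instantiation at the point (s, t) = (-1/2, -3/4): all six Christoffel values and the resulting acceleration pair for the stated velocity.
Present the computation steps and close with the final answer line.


E = 21/16, F = 13/16, G = 161/16 at the point
E_s = -9/2, E_t = 0, F_s = -9/4, F_t = -4/3, G_s = -6, G_t = -4
EG - F^2 = 803/64;  g^inv = (64/803) * [[161/16, -13/16], [-13/16, 21/16]]
first-kind symbols [ij,l] = (1/2)(d_i g_jl + d_j g_il - d_l g_ij): [ss,s] = E_s/2 = -9/4, [ss,t] = F_s - E_t/2 = -9/4, [st,s] = E_t/2 = 0, [st,t] = G_s/2 = -3, [tt,s] = F_t - G_s/2 = 5/3, [tt,t] = G_t/2 = -2
Gamma^s_ij = (G*[ij,s] - F*[ij,t])/(EG - F^2), Gamma^t_ij = (E*[ij,t] - F*[ij,s])/(EG - F^2)
Gamma_sss = -1332/803, Gamma_sst = 156/803, Gamma_stt = 3532/2409, Gamma_tss = -72/803, Gamma_tst = -252/803, Gamma_ttt = -764/2409
d^2s/dtau^2 = -(Gamma_sss*(-1/4)^2 + 2*Gamma_sst*(-1/4)*(-1) + Gamma_stt*(-1)^2) = -14065/9636
d^2t/dtau^2 = -(Gamma_tss*(-1/4)^2 + 2*Gamma_tst*(-1/4)*(-1) + Gamma_ttt*(-1)^2) = 2311/4818

Answer: Gamma_sss = -1332/803, Gamma_sst = 156/803, Gamma_stt = 3532/2409, Gamma_tss = -72/803, Gamma_tst = -252/803, Gamma_ttt = -764/2409; accelerations (d^2s/dtau^2, d^2t/dtau^2) = (-14065/9636, 2311/4818)


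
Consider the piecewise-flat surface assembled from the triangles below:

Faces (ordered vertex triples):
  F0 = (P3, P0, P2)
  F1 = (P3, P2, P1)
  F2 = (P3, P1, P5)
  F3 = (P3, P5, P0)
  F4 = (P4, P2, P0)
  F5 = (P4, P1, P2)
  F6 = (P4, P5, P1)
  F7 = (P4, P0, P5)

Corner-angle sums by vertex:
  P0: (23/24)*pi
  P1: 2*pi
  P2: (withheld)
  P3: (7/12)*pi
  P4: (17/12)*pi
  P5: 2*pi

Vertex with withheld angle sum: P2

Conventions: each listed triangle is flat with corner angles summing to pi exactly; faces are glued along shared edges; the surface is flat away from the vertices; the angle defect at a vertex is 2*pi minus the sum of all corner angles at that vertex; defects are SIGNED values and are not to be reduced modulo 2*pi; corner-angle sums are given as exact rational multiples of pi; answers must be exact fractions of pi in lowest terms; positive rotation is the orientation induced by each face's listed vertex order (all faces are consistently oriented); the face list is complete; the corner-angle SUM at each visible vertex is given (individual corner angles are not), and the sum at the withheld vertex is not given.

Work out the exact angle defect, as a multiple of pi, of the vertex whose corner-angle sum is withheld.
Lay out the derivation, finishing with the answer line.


V = 6, E = 12, F = 8; chi = V - E + F = 2
Gauss-Bonnet: total defect = 2*pi*chi = 4*pi; visible defects sum to (73/24)*pi

Answer: defect(P2) = (23/24)*pi


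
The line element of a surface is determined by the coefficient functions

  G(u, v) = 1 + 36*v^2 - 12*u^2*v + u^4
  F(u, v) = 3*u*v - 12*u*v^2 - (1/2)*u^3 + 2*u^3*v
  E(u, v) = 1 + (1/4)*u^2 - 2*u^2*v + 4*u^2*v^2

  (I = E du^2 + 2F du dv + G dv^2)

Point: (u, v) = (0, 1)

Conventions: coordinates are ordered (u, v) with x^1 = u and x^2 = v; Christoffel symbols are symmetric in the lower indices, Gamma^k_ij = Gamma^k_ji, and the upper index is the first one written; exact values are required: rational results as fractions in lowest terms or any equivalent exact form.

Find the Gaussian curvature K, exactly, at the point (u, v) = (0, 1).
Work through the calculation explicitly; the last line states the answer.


E = 1, F = 0, G = 37, EG - F^2 = 37 at the point
E_u = 0, E_v = 0, F_u = -9, F_v = 0, G_u = 0, G_v = 72
E_vv = 0, F_uv = -21, G_uu = -24
By Brioschi, K is (det M1 - det M2) divided by (EG - F^2) squared.
M1 = [[-E_vv/2 + F_uv - G_uu/2, E_u/2, F_u - E_v/2], [F_v - G_u/2, E, F], [G_v/2, F, G]] = [[-9, 0, -9], [0, 1, 0], [36, 0, 37]]; det M1 = -9
M2 = [[0, E_v/2, G_u/2], [E_v/2, E, F], [G_u/2, F, G]] = [[0, 0, 0], [0, 1, 0], [0, 0, 37]]; det M2 = 0
det M1 - det M2 = -9; K = -9 / (37)^2 = -9/1369

Answer: K = -9/1369


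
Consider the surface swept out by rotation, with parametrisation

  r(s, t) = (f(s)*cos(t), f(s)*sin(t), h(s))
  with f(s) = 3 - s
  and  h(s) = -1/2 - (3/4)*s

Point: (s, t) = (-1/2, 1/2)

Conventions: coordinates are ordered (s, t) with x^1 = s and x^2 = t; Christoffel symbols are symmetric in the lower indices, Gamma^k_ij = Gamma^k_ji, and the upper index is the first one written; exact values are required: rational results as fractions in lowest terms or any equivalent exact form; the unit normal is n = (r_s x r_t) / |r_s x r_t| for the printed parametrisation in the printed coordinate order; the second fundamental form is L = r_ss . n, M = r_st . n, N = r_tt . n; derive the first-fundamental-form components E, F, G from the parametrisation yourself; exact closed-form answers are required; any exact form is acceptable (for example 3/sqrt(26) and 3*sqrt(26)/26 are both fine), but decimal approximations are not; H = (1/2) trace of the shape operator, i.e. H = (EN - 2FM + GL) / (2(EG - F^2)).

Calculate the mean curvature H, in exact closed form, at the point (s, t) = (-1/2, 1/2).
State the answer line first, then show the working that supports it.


Answer: H = -3/35

f = 7/2, f' = -1, f'' = 0, h' = -3/4, h'' = 0
E = 25/16, F = 0, G = 49/4; answer radicand W^2 = 25/16
unnormalised second-form numerators: l = 0, m = 0, n = -21/8; L = l/sqrt(25/16), and similarly M = m/sqrt(W^2), N = n/sqrt(W^2)
H = (E*n - 2*F*m + G*l) / (2*(EG - F^2)*sqrt(W^2)); E*n - 2*F*m + G*l = -525/128, EG - F^2 = 1225/64, so H = (-3/28)/sqrt(25/16)


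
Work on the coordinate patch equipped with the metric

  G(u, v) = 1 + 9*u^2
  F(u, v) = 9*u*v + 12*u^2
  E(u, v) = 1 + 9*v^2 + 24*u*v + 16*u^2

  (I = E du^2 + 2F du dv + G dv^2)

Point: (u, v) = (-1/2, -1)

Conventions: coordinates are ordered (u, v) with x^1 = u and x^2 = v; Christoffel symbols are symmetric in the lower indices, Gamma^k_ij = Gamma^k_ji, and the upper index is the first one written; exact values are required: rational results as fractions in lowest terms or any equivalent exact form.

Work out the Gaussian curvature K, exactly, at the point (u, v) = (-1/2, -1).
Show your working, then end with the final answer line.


E = 26, F = 15/2, G = 13/4, EG - F^2 = 113/4 at the point
E_u = -40, E_v = -30, F_u = -21, F_v = -9/2, G_u = -9, G_v = 0
E_vv = 18, F_uv = 9, G_uu = 18
Using the Brioschi determinant formula for K from the metric derivatives:
M1 = [[-E_vv/2 + F_uv - G_uu/2, E_u/2, F_u - E_v/2], [F_v - G_u/2, E, F], [G_v/2, F, G]] = [[-9, -20, -6], [0, 26, 15/2], [0, 15/2, 13/4]]; det M1 = -1017/4
M2 = [[0, E_v/2, G_u/2], [E_v/2, E, F], [G_u/2, F, G]] = [[0, -15, -9/2], [-15, 26, 15/2], [-9/2, 15/2, 13/4]]; det M2 = -981/4
det M1 - det M2 = -9; K = -9 / (113/4)^2 = -144/12769

Answer: K = -144/12769


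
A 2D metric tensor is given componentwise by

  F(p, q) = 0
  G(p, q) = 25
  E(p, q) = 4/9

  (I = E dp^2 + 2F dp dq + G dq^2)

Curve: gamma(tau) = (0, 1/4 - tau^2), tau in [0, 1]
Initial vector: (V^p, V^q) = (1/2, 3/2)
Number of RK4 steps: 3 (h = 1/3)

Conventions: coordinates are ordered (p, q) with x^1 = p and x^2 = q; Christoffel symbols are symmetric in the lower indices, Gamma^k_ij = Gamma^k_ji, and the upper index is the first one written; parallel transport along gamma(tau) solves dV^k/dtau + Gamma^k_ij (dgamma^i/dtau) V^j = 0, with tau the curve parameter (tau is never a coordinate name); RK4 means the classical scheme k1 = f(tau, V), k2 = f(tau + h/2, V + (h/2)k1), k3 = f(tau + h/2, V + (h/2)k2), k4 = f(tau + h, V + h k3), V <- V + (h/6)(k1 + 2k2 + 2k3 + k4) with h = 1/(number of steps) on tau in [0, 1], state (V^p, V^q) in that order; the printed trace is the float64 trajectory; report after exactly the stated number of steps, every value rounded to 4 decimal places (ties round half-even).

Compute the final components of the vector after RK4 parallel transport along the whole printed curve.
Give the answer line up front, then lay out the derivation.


Answer: V^p = 0.5000, V^q = 1.5000

gamma'(tau) = (0, -2*tau); f(tau, V)^k = -Gamma^k_ij(gamma(tau)) gamma'^i(tau) V^j; h = 1/3; intermediate values shown to 6 dp
curve data and Christoffel symbols at the stage parameters:
  tau = 0.000000: gamma = (0.000000, 0.250000), gamma' = (0.000000, 0.000000); Gamma_ppp = 0.000000, Gamma_ppq = 0.000000, Gamma_pqq = 0.000000, Gamma_qpp = 0.000000, Gamma_qpq = 0.000000, Gamma_qqq = 0.000000
  tau = 0.166667: gamma = (0.000000, 0.222222), gamma' = (0.000000, -0.333333); Gamma_ppp = 0.000000, Gamma_ppq = 0.000000, Gamma_pqq = 0.000000, Gamma_qpp = 0.000000, Gamma_qpq = 0.000000, Gamma_qqq = 0.000000
  tau = 0.333333: gamma = (0.000000, 0.138889), gamma' = (0.000000, -0.666667); Gamma_ppp = 0.000000, Gamma_ppq = 0.000000, Gamma_pqq = 0.000000, Gamma_qpp = 0.000000, Gamma_qpq = 0.000000, Gamma_qqq = 0.000000
  tau = 0.500000: gamma = (0.000000, 0.000000), gamma' = (0.000000, -1.000000); Gamma_ppp = 0.000000, Gamma_ppq = 0.000000, Gamma_pqq = 0.000000, Gamma_qpp = 0.000000, Gamma_qpq = 0.000000, Gamma_qqq = 0.000000
  tau = 0.666667: gamma = (0.000000, -0.194444), gamma' = (0.000000, -1.333333); Gamma_ppp = 0.000000, Gamma_ppq = 0.000000, Gamma_pqq = 0.000000, Gamma_qpp = 0.000000, Gamma_qpq = 0.000000, Gamma_qqq = 0.000000
  tau = 0.833333: gamma = (0.000000, -0.444444), gamma' = (0.000000, -1.666667); Gamma_ppp = 0.000000, Gamma_ppq = 0.000000, Gamma_pqq = 0.000000, Gamma_qpp = 0.000000, Gamma_qpq = 0.000000, Gamma_qqq = 0.000000
  tau = 1.000000: gamma = (0.000000, -0.750000), gamma' = (0.000000, -2.000000); Gamma_ppp = 0.000000, Gamma_ppq = 0.000000, Gamma_pqq = 0.000000, Gamma_qpp = 0.000000, Gamma_qpq = 0.000000, Gamma_qqq = 0.000000
step 0: V^p = 0.5000, V^q = 1.5000
step 1: k1 = (0.000000, 0.000000), k2 = (0.000000, 0.000000), k3 = (0.000000, 0.000000), k4 = (0.000000, 0.000000); V <- V + (h/6)(k1 + 2k2 + 2k3 + k4): V^p = 0.5000, V^q = 1.5000
step 2: k1 = (0.000000, 0.000000), k2 = (0.000000, 0.000000), k3 = (0.000000, 0.000000), k4 = (0.000000, 0.000000); V <- V + (h/6)(k1 + 2k2 + 2k3 + k4): V^p = 0.5000, V^q = 1.5000
step 3: k1 = (0.000000, 0.000000), k2 = (0.000000, 0.000000), k3 = (0.000000, 0.000000), k4 = (0.000000, 0.000000); V <- V + (h/6)(k1 + 2k2 + 2k3 + k4): V^p = 0.5000, V^q = 1.5000


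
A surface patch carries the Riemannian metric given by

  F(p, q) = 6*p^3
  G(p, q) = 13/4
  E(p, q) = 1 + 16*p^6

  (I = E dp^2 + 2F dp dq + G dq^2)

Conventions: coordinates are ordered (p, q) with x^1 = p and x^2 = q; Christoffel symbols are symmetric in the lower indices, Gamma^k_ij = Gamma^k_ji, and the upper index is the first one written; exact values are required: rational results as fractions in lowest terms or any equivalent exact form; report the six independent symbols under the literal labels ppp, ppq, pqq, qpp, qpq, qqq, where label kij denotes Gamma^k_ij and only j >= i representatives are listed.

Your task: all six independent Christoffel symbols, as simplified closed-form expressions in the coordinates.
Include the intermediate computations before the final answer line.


E = 1 + 16*p^6; F = 6*p^3; G = 13/4
Gamma^k_ij = (1/2) g^{kl} (d_i g_jl + d_j g_il - d_l g_ij), with g^inv = (1/(EG-F^2)) [[G, -F], [-F, E]]
first partials: E_p = 96*p^5, E_q = 0, F_p = 18*p^2, F_q = 0, G_p = 0, G_q = 0
D = EG - F^2 = 13/4 + 16*p^6
expanded: Gamma^p_pp = (G E_p - 2F F_p + F E_q)/(2D), Gamma^p_pq = (G E_q - F G_p)/(2D), Gamma^p_qq = (2G F_q - G G_p - F G_q)/(2D), Gamma^q_pp = (2E F_p - E E_q - F E_p)/(2D), Gamma^q_pq = (E G_p - F E_q)/(2D), Gamma^q_qq = (E G_q - 2F F_q + F G_p)/(2D); substitute and cancel common factors

Answer: Gamma_ppp = 192*p^5/(64*p^6 + 13), Gamma_ppq = 0, Gamma_pqq = 0, Gamma_qpp = 72*p^2/(64*p^6 + 13), Gamma_qpq = 0, Gamma_qqq = 0


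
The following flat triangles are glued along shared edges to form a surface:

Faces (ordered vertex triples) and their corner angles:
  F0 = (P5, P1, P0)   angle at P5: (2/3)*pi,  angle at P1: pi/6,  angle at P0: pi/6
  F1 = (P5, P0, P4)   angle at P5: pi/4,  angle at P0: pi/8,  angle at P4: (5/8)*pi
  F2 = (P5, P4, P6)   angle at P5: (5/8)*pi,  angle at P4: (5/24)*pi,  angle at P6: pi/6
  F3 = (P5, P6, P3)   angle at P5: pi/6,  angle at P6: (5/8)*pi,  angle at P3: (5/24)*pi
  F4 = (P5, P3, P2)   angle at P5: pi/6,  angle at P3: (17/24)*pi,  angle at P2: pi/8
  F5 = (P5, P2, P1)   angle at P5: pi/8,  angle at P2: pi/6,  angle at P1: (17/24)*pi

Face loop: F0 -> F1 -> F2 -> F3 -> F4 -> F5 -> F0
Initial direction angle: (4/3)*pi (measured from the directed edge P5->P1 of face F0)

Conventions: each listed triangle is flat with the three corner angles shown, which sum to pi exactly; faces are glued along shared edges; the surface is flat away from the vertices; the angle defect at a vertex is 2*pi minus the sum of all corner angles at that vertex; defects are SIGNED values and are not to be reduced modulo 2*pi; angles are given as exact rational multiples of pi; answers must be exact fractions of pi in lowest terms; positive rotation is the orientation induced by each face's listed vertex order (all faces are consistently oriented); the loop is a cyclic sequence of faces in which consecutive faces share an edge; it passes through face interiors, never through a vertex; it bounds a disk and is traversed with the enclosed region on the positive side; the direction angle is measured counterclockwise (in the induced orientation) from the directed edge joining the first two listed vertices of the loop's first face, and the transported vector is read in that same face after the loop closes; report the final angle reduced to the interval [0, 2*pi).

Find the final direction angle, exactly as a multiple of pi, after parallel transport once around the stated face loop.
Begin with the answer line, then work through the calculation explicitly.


Answer: final direction angle = (4/3)*pi

enclosed vertex P5: corner angles sum to 2*pi, defect = 2*pi - 2*pi = 0
final direction = starting direction + enclosed defect total, reduced mod 2*pi (induced orientation)
final angle = (4/3)*pi + 0 = (4/3)*pi (mod 2*pi)


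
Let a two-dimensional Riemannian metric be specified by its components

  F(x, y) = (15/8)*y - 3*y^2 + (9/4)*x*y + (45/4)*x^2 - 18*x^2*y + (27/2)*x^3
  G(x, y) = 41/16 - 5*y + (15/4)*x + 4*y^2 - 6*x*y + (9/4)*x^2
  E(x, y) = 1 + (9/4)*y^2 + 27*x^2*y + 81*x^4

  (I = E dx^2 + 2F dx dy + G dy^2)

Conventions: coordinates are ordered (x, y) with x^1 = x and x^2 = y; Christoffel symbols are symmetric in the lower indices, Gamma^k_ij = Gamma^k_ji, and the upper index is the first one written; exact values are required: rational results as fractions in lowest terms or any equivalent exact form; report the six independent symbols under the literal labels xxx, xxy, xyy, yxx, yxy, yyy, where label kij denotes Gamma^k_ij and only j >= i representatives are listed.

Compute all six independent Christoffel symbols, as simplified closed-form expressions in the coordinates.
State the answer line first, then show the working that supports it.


Answer: Gamma_xxx = (2592*x^3 + 432*x*y)/(1296*x^4 + 432*x^2*y + 36*x^2 - 96*x*y + 60*x + 100*y^2 - 80*y + 41), Gamma_xxy = (216*x^2 + 36*y)/(1296*x^4 + 432*x^2*y + 36*x^2 - 96*x*y + 60*x + 100*y^2 - 80*y + 41), Gamma_xyy = (-288*x^2 - 48*y)/(1296*x^4 + 432*x^2*y + 36*x^2 - 96*x*y + 60*x + 100*y^2 - 80*y + 41), Gamma_yxx = (432*x^2 - 576*x*y + 360*x)/(1296*x^4 + 432*x^2*y + 36*x^2 - 96*x*y + 60*x + 100*y^2 - 80*y + 41), Gamma_yxy = (36*x - 48*y + 30)/(1296*x^4 + 432*x^2*y + 36*x^2 - 96*x*y + 60*x + 100*y^2 - 80*y + 41), Gamma_yyy = (-48*x + 64*y - 40)/(1296*x^4 + 432*x^2*y + 36*x^2 - 96*x*y + 60*x + 100*y^2 - 80*y + 41)

E = 1 + (9/4)*y^2 + 27*x^2*y + 81*x^4; F = (15/8)*y - 3*y^2 + (9/4)*x*y + (45/4)*x^2 - 18*x^2*y + (27/2)*x^3; G = 41/16 - 5*y + (15/4)*x + 4*y^2 - 6*x*y + (9/4)*x^2
Gamma^k_ij = (1/2) g^{kl} (d_i g_jl + d_j g_il - d_l g_ij), with g^inv = (1/(EG-F^2)) [[G, -F], [-F, E]]
first partials: E_x = 54*x*y + 324*x^3, E_y = (9/2)*y + 27*x^2, F_x = (9/4)*y + (45/2)*x - 36*x*y + (81/2)*x^2, F_y = 15/8 - 6*y + (9/4)*x - 18*x^2, G_x = 15/4 - 6*y + (9/2)*x, G_y = -5 + 8*y - 6*x
D = EG - F^2 = 41/16 - 5*y + (15/4)*x + (25/4)*y^2 - 6*x*y + (9/4)*x^2 + 27*x^2*y + 81*x^4
expanded: Gamma^x_xx = (G E_x - 2F F_x + F E_y)/(2D), Gamma^x_xy = (G E_y - F G_x)/(2D), Gamma^x_yy = (2G F_y - G G_x - F G_y)/(2D), Gamma^y_xx = (2E F_x - E E_y - F E_x)/(2D), Gamma^y_xy = (E G_x - F E_y)/(2D), Gamma^y_yy = (E G_y - 2F F_y + F G_x)/(2D); substitute and cancel common factors


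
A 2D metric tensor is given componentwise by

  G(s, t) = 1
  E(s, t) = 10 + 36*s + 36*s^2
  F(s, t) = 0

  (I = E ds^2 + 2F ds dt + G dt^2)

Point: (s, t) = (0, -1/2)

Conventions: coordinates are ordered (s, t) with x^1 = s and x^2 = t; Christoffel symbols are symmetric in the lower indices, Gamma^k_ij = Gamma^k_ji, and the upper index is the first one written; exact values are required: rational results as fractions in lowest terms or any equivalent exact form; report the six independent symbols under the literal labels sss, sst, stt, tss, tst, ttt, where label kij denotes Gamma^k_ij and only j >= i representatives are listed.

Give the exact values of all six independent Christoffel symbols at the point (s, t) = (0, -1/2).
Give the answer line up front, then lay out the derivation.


Answer: Gamma_sss = 9/5, Gamma_sst = 0, Gamma_stt = 0, Gamma_tss = 0, Gamma_tst = 0, Gamma_ttt = 0

E = 10, F = 0, G = 1 at the point
E_s = 36, E_t = 0, F_s = 0, F_t = 0, G_s = 0, G_t = 0
EG - F^2 = 10;  g^inv = (1/10) * [[1, 0], [0, 10]]
first-kind symbols [ij,l] = (1/2)(d_i g_jl + d_j g_il - d_l g_ij): [ss,s] = E_s/2 = 18, [ss,t] = F_s - E_t/2 = 0, [st,s] = E_t/2 = 0, [st,t] = G_s/2 = 0, [tt,s] = F_t - G_s/2 = 0, [tt,t] = G_t/2 = 0
Gamma^s_ij = (G*[ij,s] - F*[ij,t])/(EG - F^2), Gamma^t_ij = (E*[ij,t] - F*[ij,s])/(EG - F^2)


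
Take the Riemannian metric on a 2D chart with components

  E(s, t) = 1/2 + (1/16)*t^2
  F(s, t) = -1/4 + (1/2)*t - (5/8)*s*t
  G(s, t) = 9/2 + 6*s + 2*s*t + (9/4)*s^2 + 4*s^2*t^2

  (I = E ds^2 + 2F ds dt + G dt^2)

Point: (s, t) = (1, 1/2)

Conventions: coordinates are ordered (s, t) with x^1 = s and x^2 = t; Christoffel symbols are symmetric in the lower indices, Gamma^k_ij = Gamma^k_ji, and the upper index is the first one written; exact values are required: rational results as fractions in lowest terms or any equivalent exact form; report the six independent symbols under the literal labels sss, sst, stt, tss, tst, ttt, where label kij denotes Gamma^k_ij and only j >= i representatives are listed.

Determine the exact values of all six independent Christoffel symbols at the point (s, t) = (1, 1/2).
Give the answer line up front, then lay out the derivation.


Answer: Gamma_sss = -55/3844, Gamma_sst = 329/961, Gamma_stt = -12860/961, Gamma_tss = -363/15376, Gamma_tst = 1787/3844, Gamma_ttt = -77/961

E = 33/64, F = -5/16, G = 59/4 at the point
E_s = 0, E_t = 1/16, F_s = -5/16, F_t = -1/8, G_s = 27/2, G_t = 6
EG - F^2 = 961/128;  g^inv = (128/961) * [[59/4, 5/16], [5/16, 33/64]]
first-kind symbols [ij,l] = (1/2)(d_i g_jl + d_j g_il - d_l g_ij): [ss,s] = E_s/2 = 0, [ss,t] = F_s - E_t/2 = -11/32, [st,s] = E_t/2 = 1/32, [st,t] = G_s/2 = 27/4, [tt,s] = F_t - G_s/2 = -55/8, [tt,t] = G_t/2 = 3
Gamma^s_ij = (G*[ij,s] - F*[ij,t])/(EG - F^2), Gamma^t_ij = (E*[ij,t] - F*[ij,s])/(EG - F^2)


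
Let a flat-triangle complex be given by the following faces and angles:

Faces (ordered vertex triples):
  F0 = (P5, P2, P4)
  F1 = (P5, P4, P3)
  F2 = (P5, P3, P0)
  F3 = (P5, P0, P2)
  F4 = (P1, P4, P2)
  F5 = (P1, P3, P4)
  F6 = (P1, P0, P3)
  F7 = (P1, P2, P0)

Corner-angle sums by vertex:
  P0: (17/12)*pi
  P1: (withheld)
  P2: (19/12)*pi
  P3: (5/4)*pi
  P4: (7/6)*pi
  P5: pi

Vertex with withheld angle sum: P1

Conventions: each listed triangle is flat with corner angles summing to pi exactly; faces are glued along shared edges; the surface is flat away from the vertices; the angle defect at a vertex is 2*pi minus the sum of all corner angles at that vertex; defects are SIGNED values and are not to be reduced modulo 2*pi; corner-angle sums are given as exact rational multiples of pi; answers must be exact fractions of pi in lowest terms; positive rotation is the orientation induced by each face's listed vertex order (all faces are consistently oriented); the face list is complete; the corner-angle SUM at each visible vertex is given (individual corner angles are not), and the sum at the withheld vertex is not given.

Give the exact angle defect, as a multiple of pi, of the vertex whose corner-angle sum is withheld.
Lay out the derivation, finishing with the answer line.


V = 6, E = 12, F = 8; chi = V - E + F = 2
Gauss-Bonnet: total defect = 2*pi*chi = 4*pi; visible defects sum to (43/12)*pi

Answer: defect(P1) = (5/12)*pi


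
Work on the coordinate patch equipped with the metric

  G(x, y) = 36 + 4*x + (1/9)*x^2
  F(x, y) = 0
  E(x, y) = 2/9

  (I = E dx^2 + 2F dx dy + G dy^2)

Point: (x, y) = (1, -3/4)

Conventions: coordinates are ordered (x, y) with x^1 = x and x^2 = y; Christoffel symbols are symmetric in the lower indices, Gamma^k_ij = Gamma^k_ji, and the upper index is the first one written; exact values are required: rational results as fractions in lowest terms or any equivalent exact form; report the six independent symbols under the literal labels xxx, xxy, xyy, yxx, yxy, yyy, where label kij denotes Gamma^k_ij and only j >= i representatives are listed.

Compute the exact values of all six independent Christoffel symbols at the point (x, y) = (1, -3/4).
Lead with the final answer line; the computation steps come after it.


Answer: Gamma_xxx = 0, Gamma_xxy = 0, Gamma_xyy = -19/2, Gamma_yxx = 0, Gamma_yxy = 1/19, Gamma_yyy = 0

E = 2/9, F = 0, G = 361/9 at the point
E_x = 0, E_y = 0, F_x = 0, F_y = 0, G_x = 38/9, G_y = 0
EG - F^2 = 722/81;  g^inv = (81/722) * [[361/9, 0], [0, 2/9]]
first-kind symbols [ij,l] = (1/2)(d_i g_jl + d_j g_il - d_l g_ij): [xx,x] = E_x/2 = 0, [xx,y] = F_x - E_y/2 = 0, [xy,x] = E_y/2 = 0, [xy,y] = G_x/2 = 19/9, [yy,x] = F_y - G_x/2 = -19/9, [yy,y] = G_y/2 = 0
Gamma^x_ij = (G*[ij,x] - F*[ij,y])/(EG - F^2), Gamma^y_ij = (E*[ij,y] - F*[ij,x])/(EG - F^2)
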